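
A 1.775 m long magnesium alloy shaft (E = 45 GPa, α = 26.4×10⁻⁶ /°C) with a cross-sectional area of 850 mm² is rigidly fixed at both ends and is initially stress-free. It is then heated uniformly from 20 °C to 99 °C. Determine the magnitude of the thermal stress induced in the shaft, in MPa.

σ ≈ 93.9 MPa (compressive)

Because both ends are immovable the net strain is zero, and the suppressed thermal strain is αΔT = 26.4×10⁻⁶ × 79 = 2085.6×10⁻⁶.
The stress required to suppress this strain is σ = Eε = 45×10³ × 2085.6×10⁻⁶ = 93.85 MPa, compressive since the shaft is trying to expand.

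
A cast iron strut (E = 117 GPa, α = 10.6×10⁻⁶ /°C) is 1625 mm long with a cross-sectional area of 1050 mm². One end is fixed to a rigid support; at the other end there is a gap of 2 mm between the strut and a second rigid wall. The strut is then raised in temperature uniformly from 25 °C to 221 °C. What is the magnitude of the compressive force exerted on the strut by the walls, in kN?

Unrestrained expansion: δ_free = αΔT L = 10.6×10⁻⁶ × 196 × 1625 = 3.376 mm.
This exceeds the 2 mm gap, so the wall pushes back. The portion of expansion that must be recovered elastically is δ_free − gap = 3.376 − 2 = 1.376 mm.
So σ = E(δ_free − g)/L = 117×10³ × 1.376/1625 = 99.08 MPa.
Force on the wall = σA = 99.08 × 1050 mm² = 104 kN.

P ≈ 104 kN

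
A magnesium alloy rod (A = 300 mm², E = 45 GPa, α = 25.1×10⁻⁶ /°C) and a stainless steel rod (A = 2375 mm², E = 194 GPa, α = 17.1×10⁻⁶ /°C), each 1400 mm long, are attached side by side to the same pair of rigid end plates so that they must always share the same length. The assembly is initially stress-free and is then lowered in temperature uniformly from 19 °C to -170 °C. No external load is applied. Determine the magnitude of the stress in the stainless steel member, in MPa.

σ ≈ 8.35 MPa (compressive)

Both members must finish at the same length. With the larger α, the magnesium alloy tends to over-contract; the plates restrain it, putting the magnesium alloy in tension and the stainless steel in compression. With no external load the two internal forces are equal and opposite, magnitude P.
Setting the final lengths equal and cancelling L: (α₁ − α₂)ΔT = P/(A₁E₁) + P/(A₂E₂).
|α₁ − α₂|·ΔT = 8×10⁻⁶ × 189 = 0.001512.
1/(A₁E₁) + 1/(A₂E₂) = 1/(300×45×10³) + 1/(2375×194×10³) = 7.624×10⁻⁸ N⁻¹.
P = 0.001512 / 7.624×10⁻⁸ = 19830 N = 19.83 kN.
σ_{stainless steel} = P/A₂ = 19830/2375 = 8.35 MPa, compressive.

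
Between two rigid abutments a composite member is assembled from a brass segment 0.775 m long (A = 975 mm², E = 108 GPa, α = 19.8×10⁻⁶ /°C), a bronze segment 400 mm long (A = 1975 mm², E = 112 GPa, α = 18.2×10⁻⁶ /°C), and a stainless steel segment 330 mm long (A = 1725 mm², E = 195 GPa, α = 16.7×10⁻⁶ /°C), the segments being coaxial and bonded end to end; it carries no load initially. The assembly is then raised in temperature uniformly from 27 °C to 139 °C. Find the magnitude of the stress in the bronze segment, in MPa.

σ ≈ 157 MPa (compressive)

Free thermal expansion of the whole bar: Σ αᵢΔT Lᵢ = 19.8×10⁻⁶×112×775 + 18.2×10⁻⁶×112×400 + 16.7×10⁻⁶×112×330 = 3.151 mm.
The walls prevent any net length change, so an axial force P (same in every segment) develops. Compatibility: P · Σ Lᵢ/(AᵢEᵢ) = δ_free.
Σ Lᵢ/(AᵢEᵢ) = 775/(975×108×10³) + 400/(1975×112×10³) + 330/(1725×195×10³) = 1.015×10⁻⁵ mm/N.
P = 3.151 / 1.015×10⁻⁵ = 310500 N = 310.5 kN, compressive.
σ_{bronze} = P / A = 310500 / 1975 = 157.2 MPa.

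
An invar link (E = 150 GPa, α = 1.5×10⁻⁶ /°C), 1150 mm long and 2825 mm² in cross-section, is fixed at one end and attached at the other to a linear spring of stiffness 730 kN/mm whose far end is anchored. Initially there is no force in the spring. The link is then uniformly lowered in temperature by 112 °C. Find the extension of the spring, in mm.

δ ≈ 0.0648 mm

If the spring were absent the link would shorten by αΔT L = 1.5×10⁻⁶ × 112 × 1150 = 0.1932 mm.
Let P be the tensile force in the spring. The link extends elastically by PL/(AE) and the spring stretches by P/k; together these equal δ_free.
P [ L/(AE) + 1/k ] = δ_free → P [ 1150/(2825×150×10³) + 1/(730×10³) ] = 0.1932.
P = 0.1932 / 4.084×10⁻⁶ = 47310 N.
Spring extension = P/k = 47310/(730×10³) = 0.06481 mm.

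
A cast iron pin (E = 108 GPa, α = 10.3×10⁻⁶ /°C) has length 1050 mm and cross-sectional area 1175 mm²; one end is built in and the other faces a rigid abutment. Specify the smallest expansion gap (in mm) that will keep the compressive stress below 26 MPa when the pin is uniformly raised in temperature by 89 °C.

g ≈ 0.71 mm

Free expansion if unrestrained: δ_free = αΔT L = 10.3×10⁻⁶ × 89 × 1050 = 0.9625 mm.
At the allowable stress the elastic shortening the wall may impose is σL/E = 26 × 1050 / (108×10³) = 0.2528 mm.
The gap must absorb the remainder: g_min = 0.9625 − 0.2528 = 0.7098 mm.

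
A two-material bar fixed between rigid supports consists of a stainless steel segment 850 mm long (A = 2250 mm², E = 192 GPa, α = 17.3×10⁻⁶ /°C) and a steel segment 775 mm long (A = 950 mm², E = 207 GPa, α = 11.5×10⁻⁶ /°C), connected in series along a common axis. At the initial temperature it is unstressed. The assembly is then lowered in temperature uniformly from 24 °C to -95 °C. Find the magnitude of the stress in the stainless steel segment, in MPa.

σ ≈ 211 MPa (tensile)

With the walls removed the bar would change length by δ_free = Σ αᵢΔT Lᵢ = 17.3×10⁻⁶×119×850 + 11.5×10⁻⁶×119×775 = 2.81 mm.
Since the ends are fixed, an axial force P builds up, equal in every segment, with P · Σ Lᵢ/(AᵢEᵢ) = δ_free.
Σ Lᵢ/(AᵢEᵢ) = 850/(2250×192×10³) + 775/(950×207×10³) = 5.909×10⁻⁶ mm/N.
Hence P = δ_free / Σ(L/AE) = 2.81/5.909×10⁻⁶ = 475.7 kN (tensile).
σ_{stainless steel} = P / A = 475700 / 2250 = 211.4 MPa.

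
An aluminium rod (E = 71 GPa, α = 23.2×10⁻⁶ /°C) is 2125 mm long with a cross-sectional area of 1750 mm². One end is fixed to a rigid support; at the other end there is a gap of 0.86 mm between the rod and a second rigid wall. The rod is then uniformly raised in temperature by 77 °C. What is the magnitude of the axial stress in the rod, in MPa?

If the wall were absent the rod would grow by αΔT L = 23.2×10⁻⁶ × 77 × 2125 = 3.796 mm.
This exceeds the 0.86 mm gap, so the wall pushes back. The portion of expansion that must be recovered elastically is δ_free − gap = 3.796 − 0.86 = 2.936 mm.
That suppressed elongation corresponds to σ = E·Δ/L = 71×10³ × 2.936/2125 = 98.1 MPa.

σ ≈ 98.1 MPa (compressive)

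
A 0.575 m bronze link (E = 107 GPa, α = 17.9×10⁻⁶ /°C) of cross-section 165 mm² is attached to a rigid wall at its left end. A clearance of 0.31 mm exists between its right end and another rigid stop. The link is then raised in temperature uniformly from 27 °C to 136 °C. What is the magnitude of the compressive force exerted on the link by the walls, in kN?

P ≈ 24.9 kN

If the wall were absent the link would grow by αΔT L = 17.9×10⁻⁶ × 109 × 575 = 1.122 mm.
After closing the 0.31 mm clearance, 1.122 − 0.31 = 0.8119 mm of expansion remains to be suppressed by the wall.
That suppressed elongation corresponds to σ = E·Δ/L = 107×10³ × 0.8119/575 = 151.1 MPa.
Force on the wall = σA = 151.1 × 165 mm² = 24.93 kN.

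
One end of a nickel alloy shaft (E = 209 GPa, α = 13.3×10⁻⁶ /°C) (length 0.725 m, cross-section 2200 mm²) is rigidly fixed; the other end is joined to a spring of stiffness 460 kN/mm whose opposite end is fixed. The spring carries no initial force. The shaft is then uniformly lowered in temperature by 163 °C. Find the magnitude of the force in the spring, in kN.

Free thermal contraction: δ_free = αΔT L = 13.3×10⁻⁶ × 163 × 725 = 1.572 mm.
Let P be the tensile force in the spring. The shaft extends elastically by PL/(AE) and the spring stretches by P/k; together these equal δ_free.
P [ L/(AE) + 1/k ] = δ_free → P [ 725/(2200×209×10³) + 1/(460×10³) ] = 1.572.
P = 1.572 / 3.751×10⁻⁶ = 419100 N.

P ≈ 419 kN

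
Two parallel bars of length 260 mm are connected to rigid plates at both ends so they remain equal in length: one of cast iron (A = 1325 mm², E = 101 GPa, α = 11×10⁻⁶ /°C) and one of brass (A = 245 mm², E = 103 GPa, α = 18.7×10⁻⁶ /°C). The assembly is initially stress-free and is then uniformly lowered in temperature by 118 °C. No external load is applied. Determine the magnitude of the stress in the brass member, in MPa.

σ ≈ 78.7 MPa (tensile)

Equilibrium of a rigid end plate with no external load gives equal and opposite internal forces ±P in the two members. Since α_{brass} > α_{cast iron}, cooling drives the brass into tension and the cast iron into compression.
Setting the final lengths equal and cancelling L: (α₁ − α₂)ΔT = P/(A₁E₁) + P/(A₂E₂).
|α₁ − α₂|·ΔT = 7.7×10⁻⁶ × 118 = 0.0009086.
1/(A₁E₁) + 1/(A₂E₂) = 1/(1325×101×10³) + 1/(245×103×10³) = 4.71×10⁻⁸ N⁻¹.
So P = 0.0009086 / 4.71×10⁻⁸ = 19.29 kN.
σ_{brass} = P/A₂ = 19290/245 = 78.74 MPa, tensile.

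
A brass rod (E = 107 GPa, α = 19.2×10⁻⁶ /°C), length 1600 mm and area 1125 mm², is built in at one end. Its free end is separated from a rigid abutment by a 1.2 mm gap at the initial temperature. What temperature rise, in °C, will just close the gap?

The gap closes when αΔT L = 1.2 mm, since the rod is still unstressed at that instant.
So ΔT = g/(αL) = 1.2/(19.2×10⁻⁶ × 1600) = 39.06 °C.

ΔT ≈ 39.1 °C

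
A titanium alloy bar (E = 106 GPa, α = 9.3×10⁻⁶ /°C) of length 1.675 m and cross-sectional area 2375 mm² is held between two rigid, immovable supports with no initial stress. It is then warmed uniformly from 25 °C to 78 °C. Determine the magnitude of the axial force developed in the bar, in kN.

Full restraint means ε = 0, so the stress is σ = EαΔT = 106×10³ × 9.3×10⁻⁶ × 53 = 52.25 MPa.
Then P = σA = 52.25 × 2375 mm² = 124.1 kN, compressive.

P ≈ 124 kN (compressive)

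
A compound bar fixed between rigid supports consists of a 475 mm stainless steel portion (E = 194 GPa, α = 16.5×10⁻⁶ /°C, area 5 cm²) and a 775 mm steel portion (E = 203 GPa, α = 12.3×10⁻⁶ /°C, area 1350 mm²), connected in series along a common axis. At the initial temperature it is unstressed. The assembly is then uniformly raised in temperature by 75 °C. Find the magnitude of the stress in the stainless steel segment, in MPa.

With the walls removed the bar would change length by δ_free = Σ αᵢΔT Lᵢ = 16.5×10⁻⁶×75×475 + 12.3×10⁻⁶×75×775 = 1.303 mm.
The walls prevent any net length change, so an axial force P (same in every segment) develops. Compatibility: P · Σ Lᵢ/(AᵢEᵢ) = δ_free.
Σ Lᵢ/(AᵢEᵢ) = 475/(500×194×10³) + 775/(1350×203×10³) = 7.725×10⁻⁶ mm/N.
P = 1.303 / 7.725×10⁻⁶ = 168600 N = 168.6 kN, compressive.
σ_{stainless steel} = P / A = 168600 / 500 = 337.3 MPa.

σ ≈ 337 MPa (compressive)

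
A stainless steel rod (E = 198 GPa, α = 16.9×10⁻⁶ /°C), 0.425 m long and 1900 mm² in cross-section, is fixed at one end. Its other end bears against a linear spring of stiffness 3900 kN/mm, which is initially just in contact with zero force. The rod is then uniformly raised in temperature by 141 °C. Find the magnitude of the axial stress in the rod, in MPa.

σ ≈ 385 MPa (compressive)

If the spring were absent the rod would lengthen by αΔT L = 16.9×10⁻⁶ × 141 × 425 = 1.013 mm.
With a force P in the spring, the elastic change of the rod is PL/(AE) and that of the spring is P/k; compatibility requires their sum to equal δ_free.
P [ L/(AE) + 1/k ] = δ_free → P [ 425/(1900×198×10³) + 1/(3900×10³) ] = 1.013.
P = 1.013 / 1.386×10⁻⁶ = 730600 N.
σ = P/A = 730600/1900 = 384.5 MPa.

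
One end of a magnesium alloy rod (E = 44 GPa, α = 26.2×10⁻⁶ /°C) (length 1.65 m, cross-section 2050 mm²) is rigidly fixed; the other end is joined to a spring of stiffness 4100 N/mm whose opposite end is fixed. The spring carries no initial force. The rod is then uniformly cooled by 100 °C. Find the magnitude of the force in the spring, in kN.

P ≈ 16.5 kN

Free thermal contraction: δ_free = αΔT L = 26.2×10⁻⁶ × 100 × 1650 = 4.323 mm.
Let P be the tensile force in the spring. The rod extends elastically by PL/(AE) and the spring stretches by P/k; together these equal δ_free.
P [ L/(AE) + 1/k ] = δ_free → P [ 1650/(2050×44×10³) + 1/(4100) ] = 4.323.
P = 4.323 / 0.0002622 = 16490 N.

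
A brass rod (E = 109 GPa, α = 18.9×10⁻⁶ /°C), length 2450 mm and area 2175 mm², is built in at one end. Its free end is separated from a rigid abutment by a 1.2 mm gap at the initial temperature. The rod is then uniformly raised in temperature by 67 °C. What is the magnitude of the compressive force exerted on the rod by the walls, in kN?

Unrestrained expansion: δ_free = αΔT L = 18.9×10⁻⁶ × 67 × 2450 = 3.102 mm.
After closing the 1.2 mm clearance, 3.102 − 1.2 = 1.902 mm of expansion remains to be suppressed by the wall.
That suppressed elongation corresponds to σ = E·Δ/L = 109×10³ × 1.902/2450 = 84.64 MPa.
P = σA = 84.64 × 2175 = 184.1 kN.

P ≈ 184 kN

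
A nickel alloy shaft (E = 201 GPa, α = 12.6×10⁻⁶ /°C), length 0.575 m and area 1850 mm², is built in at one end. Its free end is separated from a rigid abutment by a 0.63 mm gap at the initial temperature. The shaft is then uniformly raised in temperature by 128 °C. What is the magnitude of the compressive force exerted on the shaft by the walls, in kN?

If the wall were absent the shaft would grow by αΔT L = 12.6×10⁻⁶ × 128 × 575 = 0.9274 mm.
After closing the 0.63 mm clearance, 0.9274 − 0.63 = 0.2974 mm of expansion remains to be suppressed by the wall.
Compatibility: PL/(AE) = 0.2974 mm, so σ = P/A = E × (0.2974/575) = 103.9 MPa.
P = σA = 103.9 × 1850 = 192.3 kN.

P ≈ 192 kN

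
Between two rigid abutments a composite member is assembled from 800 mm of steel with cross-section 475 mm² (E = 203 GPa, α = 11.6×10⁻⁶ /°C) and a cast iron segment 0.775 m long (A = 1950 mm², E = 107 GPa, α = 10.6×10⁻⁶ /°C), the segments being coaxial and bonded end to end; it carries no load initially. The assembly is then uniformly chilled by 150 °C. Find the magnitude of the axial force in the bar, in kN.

If the supports were absent, the total length change would be Σ αᵢΔT Lᵢ = 11.6×10⁻⁶×150×800 + 10.6×10⁻⁶×150×775 = 2.624 mm.
The walls prevent any net length change, so an axial force P (same in every segment) develops. Compatibility: P · Σ Lᵢ/(AᵢEᵢ) = δ_free.
Σ Lᵢ/(AᵢEᵢ) = 800/(475×203×10³) + 775/(1950×107×10³) = 1.201×10⁻⁵ mm/N.
Hence P = δ_free / Σ(L/AE) = 2.624/1.201×10⁻⁵ = 218.5 kN (tensile).

P ≈ 218 kN (tensile)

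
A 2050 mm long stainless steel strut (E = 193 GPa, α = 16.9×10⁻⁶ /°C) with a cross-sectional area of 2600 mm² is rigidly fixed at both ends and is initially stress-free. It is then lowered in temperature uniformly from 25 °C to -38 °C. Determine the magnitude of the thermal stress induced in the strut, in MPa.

σ ≈ 205 MPa (tensile)

With length fixed, the mechanical strain must cancel the thermal strain αΔT = 16.9×10⁻⁶ × 63 = 1064.7×10⁻⁶.
The stress required to suppress this strain is σ = Eε = 193×10³ × 1064.7×10⁻⁶ = 205.5 MPa, tensile since the strut is trying to contract.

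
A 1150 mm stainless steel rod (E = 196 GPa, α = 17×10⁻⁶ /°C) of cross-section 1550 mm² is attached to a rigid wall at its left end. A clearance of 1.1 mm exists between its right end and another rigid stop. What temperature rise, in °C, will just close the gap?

ΔT ≈ 56.3 °C

Contact occurs when the free expansion equals the gap: αΔT L = 1.1 mm.
ΔT = 1.1 / (17×10⁻⁶ × 1150) = 56.27 °C.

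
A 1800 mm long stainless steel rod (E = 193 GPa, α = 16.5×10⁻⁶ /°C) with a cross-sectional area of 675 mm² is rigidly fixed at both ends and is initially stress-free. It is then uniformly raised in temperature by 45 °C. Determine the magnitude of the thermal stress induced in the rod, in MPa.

With length fixed, the mechanical strain must cancel the thermal strain αΔT = 16.5×10⁻⁶ × 45 = 742.5×10⁻⁶.
σ = EαΔT = 193×10³ × 16.5×10⁻⁶ × 45 = 143.3 MPa (compressive; the rod is trying to expand).

σ ≈ 143 MPa (compressive)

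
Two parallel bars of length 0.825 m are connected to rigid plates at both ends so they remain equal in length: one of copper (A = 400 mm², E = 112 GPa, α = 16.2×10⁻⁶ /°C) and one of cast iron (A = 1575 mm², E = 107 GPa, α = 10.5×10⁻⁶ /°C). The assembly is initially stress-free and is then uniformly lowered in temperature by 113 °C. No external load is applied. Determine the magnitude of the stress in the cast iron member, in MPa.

The copper has the larger α, so on cooling it would change length more than the cast iron if both were free. The rigid plates force a common final length, so the copper is put into tension and the cast iron into compression, with equal and opposite forces P (no external load).
Equating the net (thermal + elastic) strains gives |α₁ − α₂|·ΔT = P·[1/(A₁E₁) + 1/(A₂E₂)].
|α₁ − α₂|·ΔT = 5.7×10⁻⁶ × 113 = 0.0006441.
1/(A₁E₁) + 1/(A₂E₂) = 1/(400×112×10³) + 1/(1575×107×10³) = 2.826×10⁻⁸ N⁻¹.
P = 0.0006441 / 2.826×10⁻⁸ = 22800 N = 22.8 kN.
σ_{cast iron} = P/A₂ = 22800/1575 = 14.47 MPa, compressive.

σ ≈ 14.5 MPa (compressive)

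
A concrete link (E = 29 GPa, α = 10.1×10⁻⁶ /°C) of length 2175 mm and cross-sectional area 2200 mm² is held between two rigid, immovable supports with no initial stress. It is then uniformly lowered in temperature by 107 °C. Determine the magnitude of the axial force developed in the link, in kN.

P ≈ 68.9 kN (tensile)

With zero net strain, σ = E·αΔT = 29 GPa × 10.1×10⁻⁶ × 107 = 31.34 MPa.
Axial force P = σA = 31.34 × 2200 = 68950 N = 68.95 kN, tensile.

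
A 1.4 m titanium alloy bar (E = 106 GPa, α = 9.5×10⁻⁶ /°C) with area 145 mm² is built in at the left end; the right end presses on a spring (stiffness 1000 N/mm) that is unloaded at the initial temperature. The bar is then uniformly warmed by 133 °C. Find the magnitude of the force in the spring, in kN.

The unrestrained thermal change is αΔT L = 9.5×10⁻⁶ × 133 × 1400 = 1.769 mm.
With a force P in the spring, the elastic change of the bar is PL/(AE) and that of the spring is P/k; compatibility requires their sum to equal δ_free.
P [ L/(AE) + 1/k ] = δ_free → P [ 1400/(145×106×10³) + 1/(1000) ] = 1.769.
P = 1.769 / 0.001091 = 1621 N.

P ≈ 1.62 kN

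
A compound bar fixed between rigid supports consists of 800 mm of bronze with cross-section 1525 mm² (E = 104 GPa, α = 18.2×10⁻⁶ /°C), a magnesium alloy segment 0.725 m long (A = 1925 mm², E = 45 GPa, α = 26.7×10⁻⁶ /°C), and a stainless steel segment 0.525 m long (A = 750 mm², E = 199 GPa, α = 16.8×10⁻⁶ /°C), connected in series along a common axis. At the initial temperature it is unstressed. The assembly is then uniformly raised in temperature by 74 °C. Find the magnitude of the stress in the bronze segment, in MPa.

σ ≈ 122 MPa (compressive)

With the walls removed the bar would change length by δ_free = Σ αᵢΔT Lᵢ = 18.2×10⁻⁶×74×800 + 26.7×10⁻⁶×74×725 + 16.8×10⁻⁶×74×525 = 3.163 mm.
The rigid supports impose zero overall length change; the single axial force P common to all segments must satisfy P Σ Lᵢ/(AᵢEᵢ) = δ_free.
The series flexibility is Σ Lᵢ/(AᵢEᵢ) = 800/(1525×104×10³) + 725/(1925×45×10³) + 525/(750×199×10³) = 1.693×10⁻⁵ mm/N.
So P = 3.163 / 1.693×10⁻⁵ = 186.8 kN, compressive.
σ_{bronze} = P / A = 186800 / 1525 = 122.5 MPa.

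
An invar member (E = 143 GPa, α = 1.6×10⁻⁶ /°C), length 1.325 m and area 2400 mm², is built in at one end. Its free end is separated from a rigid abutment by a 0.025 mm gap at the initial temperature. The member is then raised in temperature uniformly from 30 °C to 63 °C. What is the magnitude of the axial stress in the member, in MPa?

If the wall were absent the member would grow by αΔT L = 1.6×10⁻⁶ × 33 × 1325 = 0.06996 mm.
The gap closes (δ_free > 0.025 mm) and the wall then resists a further 0.06996 − 0.025 = 0.04496 mm of expansion.
Compatibility: PL/(AE) = 0.04496 mm, so σ = P/A = E × (0.04496/1325) = 4.852 MPa.

σ ≈ 4.85 MPa (compressive)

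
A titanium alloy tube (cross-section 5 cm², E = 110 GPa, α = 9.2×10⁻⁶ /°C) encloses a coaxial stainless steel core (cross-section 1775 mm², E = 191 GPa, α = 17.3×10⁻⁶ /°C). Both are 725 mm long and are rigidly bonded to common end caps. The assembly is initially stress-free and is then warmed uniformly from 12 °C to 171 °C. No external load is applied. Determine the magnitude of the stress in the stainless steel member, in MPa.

Both members must finish at the same length. With the larger α, the stainless steel tends to over-expand; the plates restrain it, putting the stainless steel in compression and the titanium alloy in tension. With no external load the two internal forces are equal and opposite, magnitude P.
Compatibility of the two members (thermal + elastic change equal): (α₁ − α₂)ΔT = P·[1/(A₁E₁) + 1/(A₂E₂)].
|α₁ − α₂|·ΔT = 8.1×10⁻⁶ × 159 = 0.001288.
1/(A₁E₁) + 1/(A₂E₂) = 1/(500×110×10³) + 1/(1775×191×10³) = 2.113×10⁻⁸ N⁻¹.
So P = 0.001288 / 2.113×10⁻⁸ = 60.95 kN.
σ_{stainless steel} = P/A₂ = 60950/1775 = 34.34 MPa, compressive.

σ ≈ 34.3 MPa (compressive)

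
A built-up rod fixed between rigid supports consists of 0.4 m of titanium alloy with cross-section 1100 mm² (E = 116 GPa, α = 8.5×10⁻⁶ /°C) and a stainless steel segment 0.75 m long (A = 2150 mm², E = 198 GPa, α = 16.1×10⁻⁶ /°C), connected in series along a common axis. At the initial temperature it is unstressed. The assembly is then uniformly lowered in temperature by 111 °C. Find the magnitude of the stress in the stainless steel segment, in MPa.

σ ≈ 163 MPa (tensile)

Free thermal contraction of the whole bar: Σ αᵢΔT Lᵢ = 8.5×10⁻⁶×111×400 + 16.1×10⁻⁶×111×750 = 1.718 mm.
The walls prevent any net length change, so an axial force P (same in every segment) develops. Compatibility: P · Σ Lᵢ/(AᵢEᵢ) = δ_free.
The series flexibility is Σ Lᵢ/(AᵢEᵢ) = 400/(1100×116×10³) + 750/(2150×198×10³) = 4.897×10⁻⁶ mm/N.
Hence P = δ_free / Σ(L/AE) = 1.718/4.897×10⁻⁶ = 350.8 kN (tensile).
σ_{stainless steel} = P / A = 350800 / 2150 = 163.2 MPa.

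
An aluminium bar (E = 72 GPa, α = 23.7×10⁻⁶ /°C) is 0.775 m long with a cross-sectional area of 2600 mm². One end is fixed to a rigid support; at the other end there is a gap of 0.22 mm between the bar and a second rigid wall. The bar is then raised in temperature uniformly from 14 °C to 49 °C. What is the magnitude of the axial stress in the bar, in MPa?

Free thermal elongation = αΔT L = 23.7×10⁻⁶ × 35 × 775 = 0.6429 mm.
After closing the 0.22 mm clearance, 0.6429 − 0.22 = 0.4229 mm of expansion remains to be suppressed by the wall.
So σ = E(δ_free − g)/L = 72×10³ × 0.4229/775 = 39.29 MPa.

σ ≈ 39.3 MPa (compressive)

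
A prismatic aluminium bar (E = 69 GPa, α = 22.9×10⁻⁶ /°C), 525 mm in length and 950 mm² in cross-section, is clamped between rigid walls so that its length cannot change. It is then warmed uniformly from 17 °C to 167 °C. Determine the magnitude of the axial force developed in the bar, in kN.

The ends cannot move, so σ = EαΔT = 69×10³ × 22.9×10⁻⁶ × 150 = 237 MPa.
Then P = σA = 237 × 950 mm² = 225.2 kN, compressive.

P ≈ 225 kN (compressive)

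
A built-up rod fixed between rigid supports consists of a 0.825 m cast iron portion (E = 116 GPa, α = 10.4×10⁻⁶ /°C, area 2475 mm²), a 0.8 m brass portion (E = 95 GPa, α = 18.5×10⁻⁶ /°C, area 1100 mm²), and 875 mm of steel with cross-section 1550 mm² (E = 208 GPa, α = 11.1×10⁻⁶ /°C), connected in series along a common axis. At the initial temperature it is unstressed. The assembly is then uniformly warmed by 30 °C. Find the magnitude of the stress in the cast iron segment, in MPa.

σ ≈ 30.3 MPa (compressive)

Free thermal expansion of the whole bar: Σ αᵢΔT Lᵢ = 10.4×10⁻⁶×30×825 + 18.5×10⁻⁶×30×800 + 11.1×10⁻⁶×30×875 = 0.9928 mm.
The walls prevent any net length change, so an axial force P (same in every segment) develops. Compatibility: P · Σ Lᵢ/(AᵢEᵢ) = δ_free.
Σ Lᵢ/(AᵢEᵢ) = 825/(2475×116×10³) + 800/(1100×95×10³) + 875/(1550×208×10³) = 1.324×10⁻⁵ mm/N.
Hence P = δ_free / Σ(L/AE) = 0.9928/1.324×10⁻⁵ = 74.97 kN (compressive).
σ_{cast iron} = P / A = 74970 / 2475 = 30.29 MPa.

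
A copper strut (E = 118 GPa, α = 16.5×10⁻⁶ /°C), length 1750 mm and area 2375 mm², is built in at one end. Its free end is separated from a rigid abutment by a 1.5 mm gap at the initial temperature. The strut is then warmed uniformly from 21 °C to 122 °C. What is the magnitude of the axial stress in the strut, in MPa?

If the wall were absent the strut would grow by αΔT L = 16.5×10⁻⁶ × 101 × 1750 = 2.916 mm.
The gap closes (δ_free > 1.5 mm) and the wall then resists a further 2.916 − 1.5 = 1.416 mm of expansion.
That suppressed elongation corresponds to σ = E·Δ/L = 118×10³ × 1.416/1750 = 95.5 MPa.

σ ≈ 95.5 MPa (compressive)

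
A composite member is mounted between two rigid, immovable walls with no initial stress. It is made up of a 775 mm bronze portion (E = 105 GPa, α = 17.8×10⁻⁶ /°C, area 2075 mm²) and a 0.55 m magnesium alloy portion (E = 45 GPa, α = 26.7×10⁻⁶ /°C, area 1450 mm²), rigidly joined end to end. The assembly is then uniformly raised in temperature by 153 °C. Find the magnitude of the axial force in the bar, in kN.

P ≈ 364 kN (compressive)

With the walls removed the bar would change length by δ_free = Σ αᵢΔT Lᵢ = 17.8×10⁻⁶×153×775 + 26.7×10⁻⁶×153×550 = 4.357 mm.
Since the ends are fixed, an axial force P builds up, equal in every segment, with P · Σ Lᵢ/(AᵢEᵢ) = δ_free.
Σ Lᵢ/(AᵢEᵢ) = 775/(2075×105×10³) + 550/(1450×45×10³) = 1.199×10⁻⁵ mm/N.
Hence P = δ_free / Σ(L/AE) = 4.357/1.199×10⁻⁵ = 363.5 kN (compressive).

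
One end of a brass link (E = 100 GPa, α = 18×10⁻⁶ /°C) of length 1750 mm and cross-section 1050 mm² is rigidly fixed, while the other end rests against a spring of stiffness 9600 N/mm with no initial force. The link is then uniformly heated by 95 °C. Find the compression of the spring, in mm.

If the spring were absent the link would lengthen by αΔT L = 18×10⁻⁶ × 95 × 1750 = 2.993 mm.
With a force P in the spring, the elastic change of the link is PL/(AE) and that of the spring is P/k; compatibility requires their sum to equal δ_free.
P [ L/(AE) + 1/k ] = δ_free → P [ 1750/(1050×100×10³) + 1/(9600) ] = 2.993.
P = 2.993 / 0.0001208 = 24770 N.
Spring compression = P/k = 24770/(9600) = 2.58 mm.

δ ≈ 2.58 mm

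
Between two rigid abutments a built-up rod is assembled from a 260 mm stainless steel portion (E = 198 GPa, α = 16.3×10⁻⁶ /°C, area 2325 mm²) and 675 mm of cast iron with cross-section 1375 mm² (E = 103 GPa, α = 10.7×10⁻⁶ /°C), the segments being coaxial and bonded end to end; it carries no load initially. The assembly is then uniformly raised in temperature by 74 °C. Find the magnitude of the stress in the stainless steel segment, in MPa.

With the walls removed the bar would change length by δ_free = Σ αᵢΔT Lᵢ = 16.3×10⁻⁶×74×260 + 10.7×10⁻⁶×74×675 = 0.8481 mm.
The rigid supports impose zero overall length change; the single axial force P common to all segments must satisfy P Σ Lᵢ/(AᵢEᵢ) = δ_free.
The series flexibility is Σ Lᵢ/(AᵢEᵢ) = 260/(2325×198×10³) + 675/(1375×103×10³) = 5.331×10⁻⁶ mm/N.
Hence P = δ_free / Σ(L/AE) = 0.8481/5.331×10⁻⁶ = 159.1 kN (compressive).
σ_{stainless steel} = P / A = 159100 / 2325 = 68.42 MPa.

σ ≈ 68.4 MPa (compressive)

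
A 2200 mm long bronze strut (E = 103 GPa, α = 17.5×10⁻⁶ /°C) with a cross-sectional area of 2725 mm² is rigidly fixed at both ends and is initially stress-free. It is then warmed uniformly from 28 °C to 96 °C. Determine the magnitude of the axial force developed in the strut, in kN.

The ends cannot move, so σ = EαΔT = 103×10³ × 17.5×10⁻⁶ × 68 = 122.6 MPa.
Axial force P = σA = 122.6 × 2725 = 334000 N = 334 kN, compressive.

P ≈ 334 kN (compressive)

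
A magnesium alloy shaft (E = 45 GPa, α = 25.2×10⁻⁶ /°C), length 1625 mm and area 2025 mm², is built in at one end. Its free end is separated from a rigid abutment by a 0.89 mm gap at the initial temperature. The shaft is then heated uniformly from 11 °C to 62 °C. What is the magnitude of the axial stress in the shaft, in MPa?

If the wall were absent the shaft would grow by αΔT L = 25.2×10⁻⁶ × 51 × 1625 = 2.088 mm.
This exceeds the 0.89 mm gap, so the wall pushes back. The portion of expansion that must be recovered elastically is δ_free − gap = 2.088 − 0.89 = 1.198 mm.
Compatibility: PL/(AE) = 1.198 mm, so σ = P/A = E × (1.198/1625) = 33.19 MPa.

σ ≈ 33.2 MPa (compressive)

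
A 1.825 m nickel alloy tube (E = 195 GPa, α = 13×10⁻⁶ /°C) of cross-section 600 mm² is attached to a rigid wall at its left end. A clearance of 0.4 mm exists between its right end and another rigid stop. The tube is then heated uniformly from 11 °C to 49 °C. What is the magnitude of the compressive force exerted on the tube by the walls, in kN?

If the wall were absent the tube would grow by αΔT L = 13×10⁻⁶ × 38 × 1825 = 0.9015 mm.
After closing the 0.4 mm clearance, 0.9015 − 0.4 = 0.5015 mm of expansion remains to be suppressed by the wall.
So σ = E(δ_free − g)/L = 195×10³ × 0.5015/1825 = 53.59 MPa.
Force on the wall = σA = 53.59 × 600 mm² = 32.15 kN.

P ≈ 32.2 kN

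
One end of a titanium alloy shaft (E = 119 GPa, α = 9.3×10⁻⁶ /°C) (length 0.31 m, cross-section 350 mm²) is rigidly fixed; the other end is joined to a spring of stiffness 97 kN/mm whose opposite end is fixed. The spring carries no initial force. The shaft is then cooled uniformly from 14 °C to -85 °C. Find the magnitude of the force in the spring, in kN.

P ≈ 16.1 kN

If the spring were absent the shaft would shorten by αΔT L = 9.3×10⁻⁶ × 99 × 310 = 0.2854 mm.
With a force P in the spring, the elastic change of the shaft is PL/(AE) and that of the spring is P/k; compatibility requires their sum to equal δ_free.
So P = δ_free / [L/(AE) + 1/k] = 0.2854 / [ 310/(350×119×10³) + 1/(97×10³) ].
P = 0.2854 / 1.775×10⁻⁵ = 16080 N.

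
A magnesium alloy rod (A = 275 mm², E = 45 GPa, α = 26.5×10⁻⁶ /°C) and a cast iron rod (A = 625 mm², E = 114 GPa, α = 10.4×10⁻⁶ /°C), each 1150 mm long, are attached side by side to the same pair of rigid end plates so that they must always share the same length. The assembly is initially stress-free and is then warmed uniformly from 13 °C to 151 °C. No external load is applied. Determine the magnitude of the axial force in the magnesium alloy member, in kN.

P ≈ 23.4 kN (compressive in the magnesium alloy)

The magnesium alloy has the larger α, so on heating it would change length more than the cast iron if both were free. The rigid plates force a common final length, so the magnesium alloy is put into compression and the cast iron into tension, with equal and opposite forces P (no external load).
Setting the final lengths equal and cancelling L: (α₁ − α₂)ΔT = P/(A₁E₁) + P/(A₂E₂).
|α₁ − α₂|·ΔT = 16.1×10⁻⁶ × 138 = 0.002222.
1/(A₁E₁) + 1/(A₂E₂) = 1/(275×45×10³) + 1/(625×114×10³) = 9.484×10⁻⁸ N⁻¹.
So P = 0.002222 / 9.484×10⁻⁸ = 23.43 kN.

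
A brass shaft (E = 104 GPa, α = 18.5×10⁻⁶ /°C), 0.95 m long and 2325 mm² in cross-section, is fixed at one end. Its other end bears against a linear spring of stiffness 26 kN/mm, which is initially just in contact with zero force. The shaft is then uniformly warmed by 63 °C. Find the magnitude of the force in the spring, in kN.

The unrestrained thermal change is αΔT L = 18.5×10⁻⁶ × 63 × 950 = 1.107 mm.
With a force P in the spring, the elastic change of the shaft is PL/(AE) and that of the spring is P/k; compatibility requires their sum to equal δ_free.
P [ L/(AE) + 1/k ] = δ_free → P [ 950/(2325×104×10³) + 1/(26×10³) ] = 1.107.
P = 1.107 / 4.239×10⁻⁵ = 26120 N.

P ≈ 26.1 kN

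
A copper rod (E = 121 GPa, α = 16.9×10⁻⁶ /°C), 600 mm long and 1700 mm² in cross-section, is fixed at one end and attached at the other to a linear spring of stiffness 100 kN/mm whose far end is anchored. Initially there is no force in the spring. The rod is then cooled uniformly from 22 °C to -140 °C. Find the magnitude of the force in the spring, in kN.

P ≈ 127 kN

The unrestrained thermal change is αΔT L = 16.9×10⁻⁶ × 162 × 600 = 1.643 mm.
With a force P in the spring, the elastic change of the rod is PL/(AE) and that of the spring is P/k; compatibility requires their sum to equal δ_free.
So P = δ_free / [L/(AE) + 1/k] = 1.643 / [ 600/(1700×121×10³) + 1/(100×10³) ].
P = 1.643 / 1.292×10⁻⁵ = 127200 N.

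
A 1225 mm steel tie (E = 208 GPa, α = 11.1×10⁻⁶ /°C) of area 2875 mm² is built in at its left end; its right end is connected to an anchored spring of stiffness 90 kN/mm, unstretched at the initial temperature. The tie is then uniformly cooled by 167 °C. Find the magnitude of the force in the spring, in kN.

Free thermal contraction: δ_free = αΔT L = 11.1×10⁻⁶ × 167 × 1225 = 2.271 mm.
Let P be the tensile force in the spring. The tie extends elastically by PL/(AE) and the spring stretches by P/k; together these equal δ_free.
So P = δ_free / [L/(AE) + 1/k] = 2.271 / [ 1225/(2875×208×10³) + 1/(90×10³) ].
P = 2.271 / 1.316×10⁻⁵ = 172600 N.

P ≈ 173 kN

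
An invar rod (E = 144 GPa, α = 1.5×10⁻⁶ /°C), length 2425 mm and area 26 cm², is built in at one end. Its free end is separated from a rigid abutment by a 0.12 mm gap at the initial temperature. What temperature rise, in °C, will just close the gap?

ΔT ≈ 33 °C

Contact occurs when the free expansion equals the gap: αΔT L = 0.12 mm.
So ΔT = g/(αL) = 0.12/(1.5×10⁻⁶ × 2425) = 32.99 °C.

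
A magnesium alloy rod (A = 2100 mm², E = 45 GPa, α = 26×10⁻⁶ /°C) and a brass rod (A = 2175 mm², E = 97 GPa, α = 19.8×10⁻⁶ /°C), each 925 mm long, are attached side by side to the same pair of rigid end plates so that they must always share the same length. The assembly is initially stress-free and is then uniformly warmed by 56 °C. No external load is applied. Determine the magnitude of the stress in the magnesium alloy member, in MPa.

Both members must finish at the same length. With the larger α, the magnesium alloy tends to over-expand; the plates restrain it, putting the magnesium alloy in compression and the brass in tension. With no external load the two internal forces are equal and opposite, magnitude P.
Equating the net (thermal + elastic) strains gives |α₁ − α₂|·ΔT = P·[1/(A₁E₁) + 1/(A₂E₂)].
|α₁ − α₂|·ΔT = 6.2×10⁻⁶ × 56 = 0.0003472.
1/(A₁E₁) + 1/(A₂E₂) = 1/(2100×45×10³) + 1/(2175×97×10³) = 1.532×10⁻⁸ N⁻¹.
So P = 0.0003472 / 1.532×10⁻⁸ = 22.66 kN.
σ_{magnesium alloy} = P/A₁ = 22660/2100 = 10.79 MPa, compressive.

σ ≈ 10.8 MPa (compressive)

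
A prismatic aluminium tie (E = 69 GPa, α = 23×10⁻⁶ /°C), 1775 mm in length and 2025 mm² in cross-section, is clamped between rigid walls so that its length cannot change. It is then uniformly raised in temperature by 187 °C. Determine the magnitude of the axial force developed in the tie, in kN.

P ≈ 601 kN (compressive)

Full restraint means ε = 0, so the stress is σ = EαΔT = 69×10³ × 23×10⁻⁶ × 187 = 296.8 MPa.
Then P = σA = 296.8 × 2025 mm² = 601 kN, compressive.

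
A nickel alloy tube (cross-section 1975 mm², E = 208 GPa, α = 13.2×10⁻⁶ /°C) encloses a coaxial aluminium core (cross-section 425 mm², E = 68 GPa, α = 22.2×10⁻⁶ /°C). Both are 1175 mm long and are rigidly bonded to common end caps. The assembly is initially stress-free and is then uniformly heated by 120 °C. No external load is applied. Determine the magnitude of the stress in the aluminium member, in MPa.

σ ≈ 68.6 MPa (compressive)

Both members must finish at the same length. With the larger α, the aluminium tends to over-expand; the plates restrain it, putting the aluminium in compression and the nickel alloy in tension. With no external load the two internal forces are equal and opposite, magnitude P.
Setting the final lengths equal and cancelling L: (α₁ − α₂)ΔT = P/(A₁E₁) + P/(A₂E₂).
|α₁ − α₂|·ΔT = 9×10⁻⁶ × 120 = 0.00108.
1/(A₁E₁) + 1/(A₂E₂) = 1/(1975×208×10³) + 1/(425×68×10³) = 3.704×10⁻⁸ N⁻¹.
P = 0.00108 / 3.704×10⁻⁸ = 29160 N = 29.16 kN.
σ_{aluminium} = P/A₂ = 29160/425 = 68.61 MPa, compressive.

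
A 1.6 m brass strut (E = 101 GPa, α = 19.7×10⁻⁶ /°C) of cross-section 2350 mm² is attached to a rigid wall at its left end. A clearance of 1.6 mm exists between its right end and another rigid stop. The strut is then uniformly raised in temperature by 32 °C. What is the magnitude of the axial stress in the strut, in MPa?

σ ≈ 0 MPa

If the wall were absent the strut would grow by αΔT L = 19.7×10⁻⁶ × 32 × 1600 = 1.009 mm.
This is smaller than the 1.6 mm clearance, so the strut expands freely without reaching the stop — the stress is zero.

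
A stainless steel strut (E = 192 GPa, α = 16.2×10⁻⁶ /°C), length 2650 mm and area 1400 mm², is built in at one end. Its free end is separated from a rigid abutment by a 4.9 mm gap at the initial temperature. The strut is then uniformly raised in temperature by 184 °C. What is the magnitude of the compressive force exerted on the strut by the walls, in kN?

If the wall were absent the strut would grow by αΔT L = 16.2×10⁻⁶ × 184 × 2650 = 7.899 mm.
The gap closes (δ_free > 4.9 mm) and the wall then resists a further 7.899 − 4.9 = 2.999 mm of expansion.
So σ = E(δ_free − g)/L = 192×10³ × 2.999/2650 = 217.3 MPa.
P = σA = 217.3 × 1400 = 304.2 kN.

P ≈ 304 kN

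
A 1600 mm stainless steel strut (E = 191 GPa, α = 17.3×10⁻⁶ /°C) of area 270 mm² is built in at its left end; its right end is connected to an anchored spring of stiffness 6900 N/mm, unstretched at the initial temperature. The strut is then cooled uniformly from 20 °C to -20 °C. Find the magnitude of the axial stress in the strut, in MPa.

σ ≈ 23.3 MPa (tensile)

If the spring were absent the strut would shorten by αΔT L = 17.3×10⁻⁶ × 40 × 1600 = 1.107 mm.
With a force P in the spring, the elastic change of the strut is PL/(AE) and that of the spring is P/k; compatibility requires their sum to equal δ_free.
So P = δ_free / [L/(AE) + 1/k] = 1.107 / [ 1600/(270×191×10³) + 1/(6900) ].
P = 1.107 / 0.000176 = 6293 N.
σ = P/A = 6293/270 = 23.31 MPa.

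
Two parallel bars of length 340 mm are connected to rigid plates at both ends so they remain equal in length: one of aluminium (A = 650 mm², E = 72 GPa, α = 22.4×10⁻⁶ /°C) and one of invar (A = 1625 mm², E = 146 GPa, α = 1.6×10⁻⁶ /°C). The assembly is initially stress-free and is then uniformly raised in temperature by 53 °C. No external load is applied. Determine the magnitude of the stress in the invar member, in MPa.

The aluminium has the larger α, so on heating it would change length more than the invar if both were free. The rigid plates force a common final length, so the aluminium is put into compression and the invar into tension, with equal and opposite forces P (no external load).
Equating the net (thermal + elastic) strains gives |α₁ − α₂|·ΔT = P·[1/(A₁E₁) + 1/(A₂E₂)].
|α₁ − α₂|·ΔT = 20.8×10⁻⁶ × 53 = 0.001102.
1/(A₁E₁) + 1/(A₂E₂) = 1/(650×72×10³) + 1/(1625×146×10³) = 2.558×10⁻⁸ N⁻¹.
So P = 0.001102 / 2.558×10⁻⁸ = 43.09 kN.
σ_{invar} = P/A₂ = 43090/1625 = 26.52 MPa, tensile.

σ ≈ 26.5 MPa (tensile)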